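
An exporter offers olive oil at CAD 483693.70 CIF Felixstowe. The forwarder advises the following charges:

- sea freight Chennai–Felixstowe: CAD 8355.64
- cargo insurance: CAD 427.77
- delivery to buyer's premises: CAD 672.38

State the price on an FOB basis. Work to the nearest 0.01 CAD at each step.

FOB price: CAD 474910.29

Not relevant to the conversion: delivery — on the buyer under both terms; not part of either seller's price.
From CIF to FOB, the seller no longer bears: freight, insurance.
FOB price = 483693.70 − 8355.64 − 427.77 = 474910.29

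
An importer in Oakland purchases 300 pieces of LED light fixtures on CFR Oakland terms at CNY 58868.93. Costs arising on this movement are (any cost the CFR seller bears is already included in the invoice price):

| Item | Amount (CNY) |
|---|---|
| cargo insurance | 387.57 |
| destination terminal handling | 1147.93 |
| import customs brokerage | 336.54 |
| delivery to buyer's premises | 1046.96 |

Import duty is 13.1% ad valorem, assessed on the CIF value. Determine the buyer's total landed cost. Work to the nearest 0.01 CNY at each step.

CFR: the seller pays costs through ocean freight to the destination port, but not insurance.
CIF value = CFR price + insurance = 58868.93 + 387.57 = 59256.50
Import duty = 59256.50 × 13.1% = 7762.60
Buyer bears: insurance 387.57 + destination terminal 1147.93 + brokerage 336.54 + delivery 1046.96 + duty 7762.60 = 10681.60
Landed cost = invoice 58868.93 + 10681.60 = 69550.53

Total landed cost: CNY 69550.53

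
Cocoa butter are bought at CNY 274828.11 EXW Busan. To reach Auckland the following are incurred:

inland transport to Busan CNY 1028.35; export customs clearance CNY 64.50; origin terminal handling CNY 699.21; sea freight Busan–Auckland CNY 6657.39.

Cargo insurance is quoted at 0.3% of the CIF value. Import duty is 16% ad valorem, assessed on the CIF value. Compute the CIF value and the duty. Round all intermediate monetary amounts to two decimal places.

Let C be the CIF value. C = EXW price + pre-shipment costs + freight + 0.3% × C
C − 0.3% × C = 274828.11 + 1028.35 + 64.50 + 699.21 + 6657.39
0.997 × C = 283277.56
C = 283277.56 / 0.997 = 284129.95
Insurance premium = 0.3% × 284129.95 = 852.39
Import duty = 284129.95 × 16% = 45460.79

CIF value: CNY 284129.95; import duty: CNY 45460.79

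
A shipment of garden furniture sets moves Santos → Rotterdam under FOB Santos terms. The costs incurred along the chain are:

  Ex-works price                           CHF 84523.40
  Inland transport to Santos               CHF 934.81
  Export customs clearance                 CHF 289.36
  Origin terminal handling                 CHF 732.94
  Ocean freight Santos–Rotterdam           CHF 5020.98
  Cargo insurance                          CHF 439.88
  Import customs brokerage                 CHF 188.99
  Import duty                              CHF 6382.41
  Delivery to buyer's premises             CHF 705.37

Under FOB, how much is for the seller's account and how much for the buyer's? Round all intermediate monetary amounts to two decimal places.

FOB: the seller bears costs until goods are on board at the origin port; the buyer bears freight, insurance and all costs thereafter.
Seller's account: goods 84523.40 + inland to port 934.81 + export clearance 289.36 + origin terminal 732.94 = 86480.51
Buyer's account: freight 5020.98 + insurance 439.88 + brokerage 188.99 + duty 6382.41 + delivery 705.37 = 12737.63

Seller: CHF 86480.51; buyer: CHF 12737.63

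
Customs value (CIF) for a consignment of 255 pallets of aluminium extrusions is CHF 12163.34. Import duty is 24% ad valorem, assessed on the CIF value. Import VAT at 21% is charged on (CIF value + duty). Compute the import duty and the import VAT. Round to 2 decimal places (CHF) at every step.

Import duty = 12163.34 × 24% = 2919.20
VAT base = CIF + duty = 12163.34 + 2919.20 = 15082.54
Import VAT = 15082.54 × 21% = 3167.33

Import duty: CHF 2919.20; import VAT: CHF 3167.33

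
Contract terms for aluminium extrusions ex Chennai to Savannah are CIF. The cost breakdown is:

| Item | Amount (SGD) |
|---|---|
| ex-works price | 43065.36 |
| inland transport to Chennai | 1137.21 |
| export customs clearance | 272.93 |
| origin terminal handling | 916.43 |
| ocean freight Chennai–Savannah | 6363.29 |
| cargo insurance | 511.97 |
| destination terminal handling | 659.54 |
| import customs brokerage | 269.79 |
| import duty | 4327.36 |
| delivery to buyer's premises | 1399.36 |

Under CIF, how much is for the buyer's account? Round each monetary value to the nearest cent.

CIF: the seller pays costs through ocean freight and marine insurance to the destination port.
Seller's account: goods 43065.36 + inland to port 1137.21 + export clearance 272.93 + origin terminal 916.43 + freight 6363.29 + insurance 511.97 = 52267.19
Buyer's account: destination terminal 659.54 + brokerage 269.79 + duty 4327.36 + delivery 1399.36 = 6656.05

Buyer's account: SGD 6656.05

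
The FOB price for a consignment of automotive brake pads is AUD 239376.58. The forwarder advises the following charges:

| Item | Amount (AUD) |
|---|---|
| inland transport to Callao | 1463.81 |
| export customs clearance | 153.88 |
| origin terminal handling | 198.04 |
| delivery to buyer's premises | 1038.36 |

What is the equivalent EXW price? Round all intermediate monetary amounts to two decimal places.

EXW price: AUD 237560.85

Not relevant to the conversion: delivery — on the buyer under both terms; not part of either seller's price.
From FOB to EXW, the seller no longer bears: inland to port, export clearance, origin terminal.
EXW price = 239376.58 − 1463.81 − 153.88 − 198.04 = 237560.85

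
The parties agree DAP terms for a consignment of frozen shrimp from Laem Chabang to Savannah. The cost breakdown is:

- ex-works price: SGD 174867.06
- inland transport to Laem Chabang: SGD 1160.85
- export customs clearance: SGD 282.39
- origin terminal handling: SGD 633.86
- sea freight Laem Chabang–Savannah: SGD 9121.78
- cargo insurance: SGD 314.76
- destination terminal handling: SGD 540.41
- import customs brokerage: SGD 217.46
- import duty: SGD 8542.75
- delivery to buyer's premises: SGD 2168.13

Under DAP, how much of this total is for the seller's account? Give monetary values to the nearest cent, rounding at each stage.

Seller's account: SGD 189089.24

DAP: the seller bears all costs to the named destination except import duty and clearance.
Seller's account: goods 174867.06 + inland to port 1160.85 + export clearance 282.39 + origin terminal 633.86 + freight 9121.78 + insurance 314.76 + destination terminal 540.41 + delivery 2168.13 = 189089.24
Buyer's account: brokerage 217.46 + duty 8542.75 = 8760.21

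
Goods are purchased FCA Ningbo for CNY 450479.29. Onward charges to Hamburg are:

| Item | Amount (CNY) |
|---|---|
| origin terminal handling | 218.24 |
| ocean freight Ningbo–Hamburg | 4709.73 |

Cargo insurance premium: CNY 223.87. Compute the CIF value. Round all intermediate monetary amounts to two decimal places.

CIF = FCA price + pre-shipment costs + freight + insurance
CIF = 450479.29 + 218.24 + 4709.73 + 223.87 = 455631.13

CIF value: CNY 455631.13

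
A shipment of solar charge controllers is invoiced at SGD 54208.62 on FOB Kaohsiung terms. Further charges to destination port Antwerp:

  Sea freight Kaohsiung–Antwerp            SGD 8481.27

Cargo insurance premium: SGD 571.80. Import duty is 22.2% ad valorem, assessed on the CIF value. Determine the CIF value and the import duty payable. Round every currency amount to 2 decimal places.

CIF = FOB price + freight + insurance
CIF = 54208.62 + 8481.27 + 571.80 = 63261.69
Import duty = 63261.69 × 22.2% = 14044.10

CIF value: SGD 63261.69; import duty: SGD 14044.10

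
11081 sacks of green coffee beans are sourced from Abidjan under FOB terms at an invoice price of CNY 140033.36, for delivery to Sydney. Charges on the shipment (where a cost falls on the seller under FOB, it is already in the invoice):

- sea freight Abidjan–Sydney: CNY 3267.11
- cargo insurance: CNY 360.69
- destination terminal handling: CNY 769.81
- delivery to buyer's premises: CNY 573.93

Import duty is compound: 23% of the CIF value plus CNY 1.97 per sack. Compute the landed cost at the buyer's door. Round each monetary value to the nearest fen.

FOB: the seller bears costs until goods are on board at the origin port; the buyer bears freight, insurance and all costs thereafter.
CIF value = FOB price + freight + insurance = 140033.36 + 3267.11 + 360.69 = 143661.16
Ad valorem component: 143661.16 × 23% = 33042.07
Specific component: 11081 × 1.97 = 21829.57
Import duty = 33042.07 + 21829.57 = 54871.64
Buyer bears: freight 3267.11 + insurance 360.69 + destination terminal 769.81 + delivery 573.93 + duty 54871.64 = 59843.18
Landed cost = invoice 140033.36 + 59843.18 = 199876.54

Total landed cost: CNY 199876.54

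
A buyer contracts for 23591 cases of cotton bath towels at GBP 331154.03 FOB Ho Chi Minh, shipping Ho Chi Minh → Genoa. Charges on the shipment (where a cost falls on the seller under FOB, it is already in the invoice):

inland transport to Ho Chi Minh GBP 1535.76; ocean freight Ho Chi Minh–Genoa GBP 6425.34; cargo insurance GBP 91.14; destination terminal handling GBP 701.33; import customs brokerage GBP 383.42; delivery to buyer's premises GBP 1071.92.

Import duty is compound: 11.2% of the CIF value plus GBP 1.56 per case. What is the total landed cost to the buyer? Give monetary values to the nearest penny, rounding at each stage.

FOB: the seller bears costs until goods are on board at the origin port; the buyer bears freight, insurance and all costs thereafter.
Already in the invoice (seller's account under FOB): inland to port — exclude.
CIF value = FOB price + freight + insurance = 331154.03 + 6425.34 + 91.14 = 337670.51
Ad valorem component: 337670.51 × 11.2% = 37819.10
Specific component: 23591 × 1.56 = 36801.96
Import duty = 37819.10 + 36801.96 = 74621.06
Buyer bears: freight 6425.34 + insurance 91.14 + destination terminal 701.33 + brokerage 383.42 + delivery 1071.92 + duty 74621.06 = 83294.21
Landed cost = invoice 331154.03 + 83294.21 = 414448.24

Total landed cost: GBP 414448.24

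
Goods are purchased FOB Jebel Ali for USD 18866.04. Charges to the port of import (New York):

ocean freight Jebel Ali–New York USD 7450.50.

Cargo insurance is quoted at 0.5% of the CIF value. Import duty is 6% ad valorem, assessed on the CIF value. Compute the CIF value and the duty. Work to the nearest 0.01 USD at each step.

Let C be the CIF value. C = FOB price + freight + 0.5% × C
C − 0.5% × C = 18866.04 + 7450.50
0.995 × C = 26316.54
C = 26316.54 / 0.995 = 26448.78
Insurance premium = 0.5% × 26448.78 = 132.24
Import duty = 26448.78 × 6% = 1586.93

CIF value: USD 26448.78; import duty: USD 1586.93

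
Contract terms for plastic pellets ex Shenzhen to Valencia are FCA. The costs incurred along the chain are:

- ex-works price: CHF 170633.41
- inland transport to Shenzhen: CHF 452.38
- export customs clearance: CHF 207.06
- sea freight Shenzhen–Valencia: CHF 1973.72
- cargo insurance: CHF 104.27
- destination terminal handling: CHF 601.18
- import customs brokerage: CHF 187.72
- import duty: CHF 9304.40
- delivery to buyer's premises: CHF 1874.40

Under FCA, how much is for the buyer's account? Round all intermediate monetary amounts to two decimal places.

Buyer's account: CHF 14045.69

FCA: the seller delivers export-cleared goods to the carrier; the buyer bears costs from that point.
Seller's account: goods 170633.41 + inland to port 452.38 + export clearance 207.06 = 171292.85
Buyer's account: freight 1973.72 + insurance 104.27 + destination terminal 601.18 + brokerage 187.72 + duty 9304.40 + delivery 1874.40 = 14045.69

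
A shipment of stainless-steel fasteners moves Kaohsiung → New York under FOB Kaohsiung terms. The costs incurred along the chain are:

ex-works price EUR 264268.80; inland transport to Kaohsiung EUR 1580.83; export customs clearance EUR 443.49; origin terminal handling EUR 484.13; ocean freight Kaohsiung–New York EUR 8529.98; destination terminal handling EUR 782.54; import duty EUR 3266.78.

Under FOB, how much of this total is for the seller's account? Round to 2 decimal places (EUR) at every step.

FOB: the seller bears costs until goods are on board at the origin port; the buyer bears freight, insurance and all costs thereafter.
Seller's account: goods 264268.80 + inland to port 1580.83 + export clearance 443.49 + origin terminal 484.13 = 266777.25
Buyer's account: freight 8529.98 + destination terminal 782.54 + duty 3266.78 = 12579.30

Seller's account: EUR 266777.25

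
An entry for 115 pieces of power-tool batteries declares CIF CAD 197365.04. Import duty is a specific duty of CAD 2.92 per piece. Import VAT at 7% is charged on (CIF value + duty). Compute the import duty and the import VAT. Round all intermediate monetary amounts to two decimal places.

Import duty: CAD 335.80; import VAT: CAD 13839.06

Import duty = 115 × 2.92 = 335.80
VAT base = CIF + duty = 197365.04 + 335.80 = 197700.84
Import VAT = 197700.84 × 7% = 13839.06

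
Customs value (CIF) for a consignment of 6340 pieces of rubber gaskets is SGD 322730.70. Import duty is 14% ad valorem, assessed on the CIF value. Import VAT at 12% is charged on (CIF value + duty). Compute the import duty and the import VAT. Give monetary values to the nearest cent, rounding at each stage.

Import duty = 322730.70 × 14% = 45182.30
VAT base = CIF + duty = 322730.70 + 45182.30 = 367913.00
Import VAT = 367913.00 × 12% = 44149.56

Import duty: SGD 45182.30; import VAT: SGD 44149.56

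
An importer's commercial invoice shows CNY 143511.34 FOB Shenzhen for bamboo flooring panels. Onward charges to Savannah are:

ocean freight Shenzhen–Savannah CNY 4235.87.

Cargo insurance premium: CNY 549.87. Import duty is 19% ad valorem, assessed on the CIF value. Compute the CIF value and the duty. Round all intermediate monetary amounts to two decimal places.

CIF value: CNY 148297.08; import duty: CNY 28176.45

CIF = FOB price + freight + insurance
CIF = 143511.34 + 4235.87 + 549.87 = 148297.08
Import duty = 148297.08 × 19% = 28176.45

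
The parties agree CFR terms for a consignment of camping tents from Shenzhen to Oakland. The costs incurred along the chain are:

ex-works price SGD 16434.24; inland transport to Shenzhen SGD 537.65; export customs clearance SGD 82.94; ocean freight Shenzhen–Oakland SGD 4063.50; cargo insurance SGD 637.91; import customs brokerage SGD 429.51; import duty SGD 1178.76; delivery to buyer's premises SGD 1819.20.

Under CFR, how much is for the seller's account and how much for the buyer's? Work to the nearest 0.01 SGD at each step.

Seller: SGD 21118.33; buyer: SGD 4065.38

CFR: the seller pays costs through ocean freight to the destination port, but not insurance.
Seller's account: goods 16434.24 + inland to port 537.65 + export clearance 82.94 + freight 4063.50 = 21118.33
Buyer's account: insurance 637.91 + brokerage 429.51 + duty 1178.76 + delivery 1819.20 = 4065.38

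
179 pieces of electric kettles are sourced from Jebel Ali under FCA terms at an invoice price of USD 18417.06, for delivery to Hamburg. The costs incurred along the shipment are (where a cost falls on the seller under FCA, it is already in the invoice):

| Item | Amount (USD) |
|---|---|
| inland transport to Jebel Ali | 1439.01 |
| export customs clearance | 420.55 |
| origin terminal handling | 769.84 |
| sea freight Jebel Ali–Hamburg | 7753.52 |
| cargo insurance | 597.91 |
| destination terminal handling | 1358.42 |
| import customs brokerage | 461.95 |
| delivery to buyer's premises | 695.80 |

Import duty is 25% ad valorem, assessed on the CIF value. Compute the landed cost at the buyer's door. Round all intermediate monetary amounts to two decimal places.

FCA: the seller delivers export-cleared goods to the carrier; the buyer bears costs from that point.
Already in the invoice (seller's account under FCA): inland to port, export clearance — exclude.
CIF value = FCA price + origin terminal + freight + insurance = 18417.06 + 769.84 + 7753.52 + 597.91 = 27538.33
Import duty = 27538.33 × 25% = 6884.58
Buyer bears: origin terminal 769.84 + freight 7753.52 + insurance 597.91 + destination terminal 1358.42 + brokerage 461.95 + delivery 695.80 + duty 6884.58 = 18522.02
Landed cost = invoice 18417.06 + 18522.02 = 36939.08

Total landed cost: USD 36939.08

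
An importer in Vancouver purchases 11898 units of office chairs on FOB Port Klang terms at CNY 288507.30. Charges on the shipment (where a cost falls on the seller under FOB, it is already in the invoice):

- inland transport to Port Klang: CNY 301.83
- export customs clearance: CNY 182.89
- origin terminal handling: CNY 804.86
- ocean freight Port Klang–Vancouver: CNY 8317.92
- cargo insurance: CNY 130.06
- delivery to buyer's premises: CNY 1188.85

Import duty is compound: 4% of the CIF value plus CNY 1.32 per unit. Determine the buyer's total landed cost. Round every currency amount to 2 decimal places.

Total landed cost: CNY 325727.70

FOB: the seller bears costs until goods are on board at the origin port; the buyer bears freight, insurance and all costs thereafter.
Already in the invoice (seller's account under FOB): inland to port, export clearance, origin terminal — exclude.
CIF value = FOB price + freight + insurance = 288507.30 + 8317.92 + 130.06 = 296955.28
Ad valorem component: 296955.28 × 4% = 11878.21
Specific component: 11898 × 1.32 = 15705.36
Import duty = 11878.21 + 15705.36 = 27583.57
Buyer bears: freight 8317.92 + insurance 130.06 + delivery 1188.85 + duty 27583.57 = 37220.40
Landed cost = invoice 288507.30 + 37220.40 = 325727.70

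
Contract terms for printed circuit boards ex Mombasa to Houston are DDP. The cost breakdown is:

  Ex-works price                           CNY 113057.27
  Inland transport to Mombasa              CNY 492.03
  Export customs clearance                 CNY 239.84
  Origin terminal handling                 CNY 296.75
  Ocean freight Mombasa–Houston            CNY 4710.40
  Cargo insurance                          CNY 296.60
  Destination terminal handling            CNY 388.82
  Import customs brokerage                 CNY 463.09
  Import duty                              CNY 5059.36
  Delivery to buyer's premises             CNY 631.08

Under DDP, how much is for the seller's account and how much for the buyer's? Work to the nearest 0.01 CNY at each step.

Seller: CNY 125635.24; buyer: CNY 0.00

DDP: the seller bears all costs including import duty.
Seller's account: goods 113057.27 + inland to port 492.03 + export clearance 239.84 + origin terminal 296.75 + freight 4710.40 + insurance 296.60 + destination terminal 388.82 + brokerage 463.09 + duty 5059.36 + delivery 631.08 = 125635.24
Buyer's account: 0.00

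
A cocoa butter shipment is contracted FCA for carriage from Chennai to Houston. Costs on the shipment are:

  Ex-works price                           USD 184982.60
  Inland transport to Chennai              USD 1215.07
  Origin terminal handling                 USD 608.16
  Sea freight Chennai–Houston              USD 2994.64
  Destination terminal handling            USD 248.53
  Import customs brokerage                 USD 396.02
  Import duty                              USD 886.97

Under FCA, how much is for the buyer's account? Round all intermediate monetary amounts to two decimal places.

FCA: the seller delivers export-cleared goods to the carrier; the buyer bears costs from that point.
Seller's account: goods 184982.60 + inland to port 1215.07 = 186197.67
Buyer's account: origin terminal 608.16 + freight 2994.64 + destination terminal 248.53 + brokerage 396.02 + duty 886.97 = 5134.32

Buyer's account: USD 5134.32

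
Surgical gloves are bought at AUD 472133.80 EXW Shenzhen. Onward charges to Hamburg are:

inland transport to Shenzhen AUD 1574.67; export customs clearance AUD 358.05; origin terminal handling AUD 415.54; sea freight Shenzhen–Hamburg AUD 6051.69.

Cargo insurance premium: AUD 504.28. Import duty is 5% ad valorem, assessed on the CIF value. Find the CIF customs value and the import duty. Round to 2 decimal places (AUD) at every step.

CIF value: AUD 481038.03; import duty: AUD 24051.90

CIF = EXW price + pre-shipment costs + freight + insurance
CIF = 472133.80 + 1574.67 + 358.05 + 415.54 + 6051.69 + 504.28 = 481038.03
Import duty = 481038.03 × 5% = 24051.90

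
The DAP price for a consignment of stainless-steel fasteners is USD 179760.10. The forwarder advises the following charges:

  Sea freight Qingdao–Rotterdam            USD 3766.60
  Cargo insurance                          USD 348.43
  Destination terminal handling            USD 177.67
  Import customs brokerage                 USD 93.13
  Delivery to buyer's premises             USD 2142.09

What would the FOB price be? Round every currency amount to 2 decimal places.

Not relevant to the conversion: brokerage — on the buyer under both terms; not part of either seller's price.
From DAP to FOB, the seller no longer bears: freight, insurance, destination terminal, delivery.
FOB price = 179760.10 − 3766.60 − 348.43 − 177.67 − 2142.09 = 173325.31

FOB price: USD 173325.31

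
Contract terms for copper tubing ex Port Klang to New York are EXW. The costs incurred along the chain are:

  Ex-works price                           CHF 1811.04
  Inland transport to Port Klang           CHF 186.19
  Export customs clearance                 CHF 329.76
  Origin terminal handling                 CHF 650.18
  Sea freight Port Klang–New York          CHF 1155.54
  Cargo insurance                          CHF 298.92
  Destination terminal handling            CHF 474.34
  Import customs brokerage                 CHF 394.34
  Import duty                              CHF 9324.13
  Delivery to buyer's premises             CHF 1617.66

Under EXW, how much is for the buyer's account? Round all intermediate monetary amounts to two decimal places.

EXW: the seller makes goods available at their premises; the buyer bears all onward costs.
Seller's account: goods 1811.04 = 1811.04
Buyer's account: inland to port 186.19 + export clearance 329.76 + origin terminal 650.18 + freight 1155.54 + insurance 298.92 + destination terminal 474.34 + brokerage 394.34 + duty 9324.13 + delivery 1617.66 = 14431.06

Buyer's account: CHF 14431.06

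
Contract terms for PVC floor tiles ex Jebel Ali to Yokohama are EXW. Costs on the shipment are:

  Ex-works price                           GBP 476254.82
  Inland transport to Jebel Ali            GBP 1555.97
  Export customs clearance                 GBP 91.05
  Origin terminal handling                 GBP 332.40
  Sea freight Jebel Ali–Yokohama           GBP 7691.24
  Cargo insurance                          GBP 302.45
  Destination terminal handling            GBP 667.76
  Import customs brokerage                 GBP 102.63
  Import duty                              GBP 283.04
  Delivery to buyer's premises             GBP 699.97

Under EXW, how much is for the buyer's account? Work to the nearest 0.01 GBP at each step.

Buyer's account: GBP 11726.51

EXW: the seller makes goods available at their premises; the buyer bears all onward costs.
Seller's account: goods 476254.82 = 476254.82
Buyer's account: inland to port 1555.97 + export clearance 91.05 + origin terminal 332.40 + freight 7691.24 + insurance 302.45 + destination terminal 667.76 + brokerage 102.63 + duty 283.04 + delivery 699.97 = 11726.51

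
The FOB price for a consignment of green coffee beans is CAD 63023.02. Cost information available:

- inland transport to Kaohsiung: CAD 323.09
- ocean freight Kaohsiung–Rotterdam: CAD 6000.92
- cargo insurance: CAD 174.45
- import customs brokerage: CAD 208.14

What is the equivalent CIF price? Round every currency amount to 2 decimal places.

CIF price: CAD 69198.39

Not relevant to the conversion: inland to port — on the seller under both FOB and CIF; already in the FOB price and stays in the CIF price. brokerage — on the buyer under both terms; not part of either seller's price.
From FOB to CIF, the seller additionally bears: freight, insurance.
CIF price = 63023.02 + 6000.92 + 174.45 = 69198.39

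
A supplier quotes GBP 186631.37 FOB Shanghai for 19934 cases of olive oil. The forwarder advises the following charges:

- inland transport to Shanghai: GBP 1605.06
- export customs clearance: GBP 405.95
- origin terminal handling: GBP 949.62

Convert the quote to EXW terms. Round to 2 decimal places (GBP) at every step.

EXW price: GBP 183670.74

From FOB to EXW, the seller no longer bears: inland to port, export clearance, origin terminal.
EXW price = 186631.37 − 1605.06 − 405.95 − 949.62 = 183670.74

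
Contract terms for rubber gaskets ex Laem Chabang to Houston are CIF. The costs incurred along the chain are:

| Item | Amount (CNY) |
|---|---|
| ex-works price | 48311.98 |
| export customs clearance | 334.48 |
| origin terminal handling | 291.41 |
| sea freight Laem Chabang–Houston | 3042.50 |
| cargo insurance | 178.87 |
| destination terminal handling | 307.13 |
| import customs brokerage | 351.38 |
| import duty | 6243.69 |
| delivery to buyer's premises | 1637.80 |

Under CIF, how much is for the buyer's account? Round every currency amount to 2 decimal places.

Buyer's account: CNY 8540.00

CIF: the seller pays costs through ocean freight and marine insurance to the destination port.
Seller's account: goods 48311.98 + export clearance 334.48 + origin terminal 291.41 + freight 3042.50 + insurance 178.87 = 52159.24
Buyer's account: destination terminal 307.13 + brokerage 351.38 + duty 6243.69 + delivery 1637.80 = 8540.00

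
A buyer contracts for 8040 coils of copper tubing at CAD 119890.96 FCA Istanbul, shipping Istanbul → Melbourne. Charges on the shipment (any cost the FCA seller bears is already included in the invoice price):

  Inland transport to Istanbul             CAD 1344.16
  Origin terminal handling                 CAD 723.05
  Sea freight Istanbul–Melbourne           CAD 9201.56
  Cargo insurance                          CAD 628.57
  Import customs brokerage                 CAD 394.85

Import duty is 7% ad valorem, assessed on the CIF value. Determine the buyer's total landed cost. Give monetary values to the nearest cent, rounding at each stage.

Total landed cost: CAD 139970.08

FCA: the seller delivers export-cleared goods to the carrier; the buyer bears costs from that point.
Already in the invoice (seller's account under FCA): inland to port — exclude.
CIF value = FCA price + origin terminal + freight + insurance = 119890.96 + 723.05 + 9201.56 + 628.57 = 130444.14
Import duty = 130444.14 × 7% = 9131.09
Buyer bears: origin terminal 723.05 + freight 9201.56 + insurance 628.57 + brokerage 394.85 + duty 9131.09 = 20079.12
Landed cost = invoice 119890.96 + 20079.12 = 139970.08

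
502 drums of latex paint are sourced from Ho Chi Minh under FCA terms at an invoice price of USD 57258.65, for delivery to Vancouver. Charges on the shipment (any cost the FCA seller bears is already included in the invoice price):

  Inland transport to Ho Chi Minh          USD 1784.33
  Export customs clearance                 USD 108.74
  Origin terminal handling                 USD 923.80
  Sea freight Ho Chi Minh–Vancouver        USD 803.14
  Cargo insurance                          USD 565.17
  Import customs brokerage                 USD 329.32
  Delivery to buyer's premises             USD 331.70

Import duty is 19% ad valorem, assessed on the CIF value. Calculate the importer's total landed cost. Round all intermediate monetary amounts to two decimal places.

Total landed cost: USD 71526.42

FCA: the seller delivers export-cleared goods to the carrier; the buyer bears costs from that point.
Already in the invoice (seller's account under FCA): inland to port, export clearance — exclude.
CIF value = FCA price + origin terminal + freight + insurance = 57258.65 + 923.80 + 803.14 + 565.17 = 59550.76
Import duty = 59550.76 × 19% = 11314.64
Buyer bears: origin terminal 923.80 + freight 803.14 + insurance 565.17 + brokerage 329.32 + delivery 331.70 + duty 11314.64 = 14267.77
Landed cost = invoice 57258.65 + 14267.77 = 71526.42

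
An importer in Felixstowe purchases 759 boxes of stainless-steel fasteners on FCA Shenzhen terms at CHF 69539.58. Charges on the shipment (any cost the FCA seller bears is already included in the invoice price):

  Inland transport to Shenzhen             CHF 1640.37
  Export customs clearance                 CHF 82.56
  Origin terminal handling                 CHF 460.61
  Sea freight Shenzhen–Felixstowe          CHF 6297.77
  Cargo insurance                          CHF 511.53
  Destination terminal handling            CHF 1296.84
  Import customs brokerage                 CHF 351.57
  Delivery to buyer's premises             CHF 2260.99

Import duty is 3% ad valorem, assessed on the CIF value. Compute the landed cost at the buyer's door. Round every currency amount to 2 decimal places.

FCA: the seller delivers export-cleared goods to the carrier; the buyer bears costs from that point.
Already in the invoice (seller's account under FCA): inland to port, export clearance — exclude.
CIF value = FCA price + origin terminal + freight + insurance = 69539.58 + 460.61 + 6297.77 + 511.53 = 76809.49
Import duty = 76809.49 × 3% = 2304.28
Buyer bears: origin terminal 460.61 + freight 6297.77 + insurance 511.53 + destination terminal 1296.84 + brokerage 351.57 + delivery 2260.99 + duty 2304.28 = 13483.59
Landed cost = invoice 69539.58 + 13483.59 = 83023.17

Total landed cost: CHF 83023.17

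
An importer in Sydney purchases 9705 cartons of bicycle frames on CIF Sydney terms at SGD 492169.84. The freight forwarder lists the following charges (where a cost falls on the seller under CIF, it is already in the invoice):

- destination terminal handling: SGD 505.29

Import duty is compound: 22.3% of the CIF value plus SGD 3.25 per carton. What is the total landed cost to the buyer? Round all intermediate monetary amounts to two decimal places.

Total landed cost: SGD 633970.25

CIF: the seller pays costs through ocean freight and marine insurance to the destination port.
The CIF price already equals the CIF value: 492169.84
Ad valorem component: 492169.84 × 22.3% = 109753.87
Specific component: 9705 × 3.25 = 31541.25
Import duty = 109753.87 + 31541.25 = 141295.12
Buyer bears: destination terminal 505.29 + duty 141295.12 = 141800.41
Landed cost = invoice 492169.84 + 141800.41 = 633970.25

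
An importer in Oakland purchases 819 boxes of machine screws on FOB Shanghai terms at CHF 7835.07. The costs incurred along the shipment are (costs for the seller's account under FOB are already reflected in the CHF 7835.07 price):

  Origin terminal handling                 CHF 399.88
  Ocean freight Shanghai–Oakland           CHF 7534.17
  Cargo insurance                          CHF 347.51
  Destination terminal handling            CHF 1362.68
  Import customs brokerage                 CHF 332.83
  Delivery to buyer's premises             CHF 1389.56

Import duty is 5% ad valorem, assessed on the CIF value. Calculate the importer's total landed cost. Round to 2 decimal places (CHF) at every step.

Total landed cost: CHF 19587.66

FOB: the seller bears costs until goods are on board at the origin port; the buyer bears freight, insurance and all costs thereafter.
Already in the invoice (seller's account under FOB): origin terminal — exclude.
CIF value = FOB price + freight + insurance = 7835.07 + 7534.17 + 347.51 = 15716.75
Import duty = 15716.75 × 5% = 785.84
Buyer bears: freight 7534.17 + insurance 347.51 + destination terminal 1362.68 + brokerage 332.83 + delivery 1389.56 + duty 785.84 = 11752.59
Landed cost = invoice 7835.07 + 11752.59 = 19587.66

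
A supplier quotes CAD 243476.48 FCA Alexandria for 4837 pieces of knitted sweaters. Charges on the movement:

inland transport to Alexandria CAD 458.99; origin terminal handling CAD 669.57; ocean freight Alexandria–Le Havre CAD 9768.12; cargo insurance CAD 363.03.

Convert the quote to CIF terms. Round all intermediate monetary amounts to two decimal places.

Not relevant to the conversion: inland to port — on the seller under both FCA and CIF; already in the FCA price and stays in the CIF price.
From FCA to CIF, the seller additionally bears: origin terminal, freight, insurance.
CIF price = 243476.48 + 669.57 + 9768.12 + 363.03 = 254277.20

CIF price: CAD 254277.20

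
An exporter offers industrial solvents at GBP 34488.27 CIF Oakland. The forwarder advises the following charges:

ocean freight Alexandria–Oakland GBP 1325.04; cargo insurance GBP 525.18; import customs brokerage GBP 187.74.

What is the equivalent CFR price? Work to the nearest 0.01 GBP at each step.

CFR price: GBP 33963.09

Not relevant to the conversion: freight — on the seller under both CIF and CFR; already in the CIF price and stays in the CFR price. brokerage — on the buyer under both terms; not part of either seller's price.
From CIF to CFR, the seller no longer bears: insurance.
CFR price = 34488.27 − 525.18 = 33963.09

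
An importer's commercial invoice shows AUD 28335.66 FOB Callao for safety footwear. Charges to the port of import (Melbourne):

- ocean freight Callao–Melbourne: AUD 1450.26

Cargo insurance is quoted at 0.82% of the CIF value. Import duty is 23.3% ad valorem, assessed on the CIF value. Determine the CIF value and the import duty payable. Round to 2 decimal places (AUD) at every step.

CIF value: AUD 30032.18; import duty: AUD 6997.50

Let C be the CIF value. C = FOB price + freight + 0.82% × C
C − 0.82% × C = 28335.66 + 1450.26
0.9918 × C = 29785.92
C = 29785.92 / 0.9918 = 30032.18
Insurance premium = 0.82% × 30032.18 = 246.26
Import duty = 30032.18 × 23.3% = 6997.50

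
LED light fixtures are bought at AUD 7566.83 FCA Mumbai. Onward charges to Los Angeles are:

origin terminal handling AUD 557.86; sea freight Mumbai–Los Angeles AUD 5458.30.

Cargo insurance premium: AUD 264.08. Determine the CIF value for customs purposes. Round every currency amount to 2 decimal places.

CIF value: AUD 13847.07

CIF = FCA price + pre-shipment costs + freight + insurance
CIF = 7566.83 + 557.86 + 5458.30 + 264.08 = 13847.07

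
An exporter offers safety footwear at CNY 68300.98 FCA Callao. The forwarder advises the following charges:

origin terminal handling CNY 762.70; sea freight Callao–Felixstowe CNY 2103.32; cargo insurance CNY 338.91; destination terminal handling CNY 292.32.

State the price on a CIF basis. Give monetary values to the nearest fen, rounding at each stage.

CIF price: CNY 71505.91

Not relevant to the conversion: destination terminal — on the buyer under both terms; not part of either seller's price.
From FCA to CIF, the seller additionally bears: origin terminal, freight, insurance.
CIF price = 68300.98 + 762.70 + 2103.32 + 338.91 = 71505.91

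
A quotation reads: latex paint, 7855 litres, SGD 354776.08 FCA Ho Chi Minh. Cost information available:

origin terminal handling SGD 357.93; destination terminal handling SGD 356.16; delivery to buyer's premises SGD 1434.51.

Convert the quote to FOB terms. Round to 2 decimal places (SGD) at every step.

Not relevant to the conversion: delivery, destination terminal — on the buyer under both terms; not part of either seller's price.
From FCA to FOB, the seller additionally bears: origin terminal.
FOB price = 354776.08 + 357.93 = 355134.01

FOB price: SGD 355134.01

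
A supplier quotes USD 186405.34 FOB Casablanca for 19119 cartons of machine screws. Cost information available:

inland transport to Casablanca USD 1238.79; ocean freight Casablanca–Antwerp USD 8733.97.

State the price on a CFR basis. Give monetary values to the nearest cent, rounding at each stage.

CFR price: USD 195139.31

Not relevant to the conversion: inland to port — on the seller under both FOB and CFR; already in the FOB price and stays in the CFR price.
From FOB to CFR, the seller additionally bears: freight.
CFR price = 186405.34 + 8733.97 = 195139.31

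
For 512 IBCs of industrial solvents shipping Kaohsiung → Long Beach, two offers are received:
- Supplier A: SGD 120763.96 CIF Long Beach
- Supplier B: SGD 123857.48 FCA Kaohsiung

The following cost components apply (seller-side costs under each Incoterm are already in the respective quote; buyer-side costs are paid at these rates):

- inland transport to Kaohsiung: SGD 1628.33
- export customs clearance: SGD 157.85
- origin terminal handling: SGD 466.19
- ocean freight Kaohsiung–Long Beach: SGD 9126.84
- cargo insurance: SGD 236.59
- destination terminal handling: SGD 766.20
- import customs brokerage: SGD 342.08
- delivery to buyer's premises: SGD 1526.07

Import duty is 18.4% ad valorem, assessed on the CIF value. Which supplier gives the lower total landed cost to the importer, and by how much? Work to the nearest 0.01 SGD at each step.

Supplier A is cheaper by SGD 15301.00

Supplier A (CIF):
The CIF price already equals the CIF value: 120763.96
Import duty = 120763.96 × 18.4% = 22220.57
Buyer bears (A): 766.20 + 342.08 + 1526.07 = 2634.35
Landed cost (A) = invoice 120763.96 + 2634.35 + duty 22220.57 = 145618.88
Supplier B (FCA):
CIF value = FCA price + origin terminal + freight + insurance = 123857.48 + 466.19 + 9126.84 + 236.59 = 133687.10
Import duty = 133687.10 × 18.4% = 24598.43
Buyer bears (B): 466.19 + 9126.84 + 236.59 + 766.20 + 342.08 + 1526.07 = 12463.97
Landed cost (B) = invoice 123857.48 + 12463.97 + duty 24598.43 = 160919.88
Difference = |145618.88 − 160919.88| = 15301.00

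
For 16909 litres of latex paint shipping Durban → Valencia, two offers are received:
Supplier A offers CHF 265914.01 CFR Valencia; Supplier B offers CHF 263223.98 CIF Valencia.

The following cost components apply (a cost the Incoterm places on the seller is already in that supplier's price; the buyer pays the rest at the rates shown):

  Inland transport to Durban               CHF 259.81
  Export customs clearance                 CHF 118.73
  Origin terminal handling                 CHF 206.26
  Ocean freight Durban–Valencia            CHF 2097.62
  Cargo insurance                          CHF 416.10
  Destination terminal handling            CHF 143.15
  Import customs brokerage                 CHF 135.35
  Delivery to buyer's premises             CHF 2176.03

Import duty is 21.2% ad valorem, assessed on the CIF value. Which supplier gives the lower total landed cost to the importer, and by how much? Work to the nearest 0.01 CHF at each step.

Supplier B is cheaper by CHF 3764.63

Supplier A (CFR):
CIF value = CFR price + insurance = 265914.01 + 416.10 = 266330.11
Import duty = 266330.11 × 21.2% = 56461.98
Buyer bears (A): 416.10 + 143.15 + 135.35 + 2176.03 = 2870.63
Landed cost (A) = invoice 265914.01 + 2870.63 + duty 56461.98 = 325246.62
Supplier B (CIF):
The CIF price already equals the CIF value: 263223.98
Import duty = 263223.98 × 21.2% = 55803.48
Buyer bears (B): 143.15 + 135.35 + 2176.03 = 2454.53
Landed cost (B) = invoice 263223.98 + 2454.53 + duty 55803.48 = 321481.99
Difference = |325246.62 − 321481.99| = 3764.63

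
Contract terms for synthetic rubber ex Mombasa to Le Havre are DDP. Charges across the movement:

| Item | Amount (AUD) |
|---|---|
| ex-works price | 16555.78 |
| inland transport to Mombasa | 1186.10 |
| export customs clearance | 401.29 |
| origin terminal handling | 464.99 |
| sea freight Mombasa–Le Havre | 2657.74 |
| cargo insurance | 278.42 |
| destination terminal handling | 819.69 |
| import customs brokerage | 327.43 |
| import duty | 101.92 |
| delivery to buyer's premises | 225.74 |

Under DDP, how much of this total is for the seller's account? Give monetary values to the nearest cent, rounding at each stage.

Seller's account: AUD 23019.10

DDP: the seller bears all costs including import duty.
Seller's account: goods 16555.78 + inland to port 1186.10 + export clearance 401.29 + origin terminal 464.99 + freight 2657.74 + insurance 278.42 + destination terminal 819.69 + brokerage 327.43 + duty 101.92 + delivery 225.74 = 23019.10
Buyer's account: 0.00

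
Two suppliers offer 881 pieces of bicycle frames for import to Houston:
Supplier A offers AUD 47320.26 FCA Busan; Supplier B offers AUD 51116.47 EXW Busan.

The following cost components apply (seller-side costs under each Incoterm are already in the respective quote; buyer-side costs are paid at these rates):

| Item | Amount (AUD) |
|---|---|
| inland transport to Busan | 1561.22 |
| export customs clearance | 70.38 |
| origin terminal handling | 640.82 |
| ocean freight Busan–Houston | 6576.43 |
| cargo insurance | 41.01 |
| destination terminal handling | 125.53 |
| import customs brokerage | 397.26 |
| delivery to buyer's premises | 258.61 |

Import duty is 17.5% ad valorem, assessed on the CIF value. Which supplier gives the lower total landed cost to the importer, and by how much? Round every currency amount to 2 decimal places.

Supplier A is cheaper by AUD 6377.68

Supplier A (FCA):
CIF value = FCA price + origin terminal + freight + insurance = 47320.26 + 640.82 + 6576.43 + 41.01 = 54578.52
Import duty = 54578.52 × 17.5% = 9551.24
Buyer bears (A): 640.82 + 6576.43 + 41.01 + 125.53 + 397.26 + 258.61 = 8039.66
Landed cost (A) = invoice 47320.26 + 8039.66 + duty 9551.24 = 64911.16
Supplier B (EXW):
CIF value = EXW price + inland to port + export clearance + origin terminal + freight + insurance = 51116.47 + 1561.22 + 70.38 + 640.82 + 6576.43 + 41.01 = 60006.33
Import duty = 60006.33 × 17.5% = 10501.11
Buyer bears (B): 1561.22 + 70.38 + 640.82 + 6576.43 + 41.01 + 125.53 + 397.26 + 258.61 = 9671.26
Landed cost (B) = invoice 51116.47 + 9671.26 + duty 10501.11 = 71288.84
Difference = |64911.16 − 71288.84| = 6377.68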